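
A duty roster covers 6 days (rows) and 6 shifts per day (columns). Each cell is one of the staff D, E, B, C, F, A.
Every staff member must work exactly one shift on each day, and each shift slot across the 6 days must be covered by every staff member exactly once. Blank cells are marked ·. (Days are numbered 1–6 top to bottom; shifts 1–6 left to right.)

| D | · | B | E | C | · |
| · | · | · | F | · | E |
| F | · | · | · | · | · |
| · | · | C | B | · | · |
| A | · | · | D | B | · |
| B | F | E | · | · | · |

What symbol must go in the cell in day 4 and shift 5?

F

Day 1, shift 2: day 1 has {D, E, B, C} and shift 2 has {F}, leaving only A.
Day 1, shift 6: day 1 has {D, E, B, C, A} and shift 6 has {E}, leaving only F.
Day 2, shift 1: day 2 has {E, F} and shift 1 has {D, B, F, A}, leaving only C.
Day 4, shift 1: day 4 has {B, C} and shift 1 has {D, B, C, F, A}, leaving only E.
Day 4, shift 2: day 4 has {E, B, C} and shift 2 has {F, A}, leaving only D.
Day 2, shift 2: day 2 has {E, C, F} and shift 2 has {D, F, A}, leaving only B.
Day 4, shift 6: day 4 has {D, E, B, C} and shift 6 has {E, F}, leaving only A.
Day 4 already has {D, E, B, C, A} and shift 5 already has {B, C}, so day 4, shift 5 must be F.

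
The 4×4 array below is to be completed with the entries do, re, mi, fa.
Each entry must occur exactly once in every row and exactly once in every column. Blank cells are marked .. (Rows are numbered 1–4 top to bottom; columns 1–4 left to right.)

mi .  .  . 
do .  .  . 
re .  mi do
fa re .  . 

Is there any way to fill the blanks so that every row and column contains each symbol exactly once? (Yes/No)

Yes

No row or column among the givens repeats a symbol, and propagating forced cells runs into no contradiction.
One valid completion exists (for instance, mi do re fa / do mi fa re / re fa mi do / fa re do mi).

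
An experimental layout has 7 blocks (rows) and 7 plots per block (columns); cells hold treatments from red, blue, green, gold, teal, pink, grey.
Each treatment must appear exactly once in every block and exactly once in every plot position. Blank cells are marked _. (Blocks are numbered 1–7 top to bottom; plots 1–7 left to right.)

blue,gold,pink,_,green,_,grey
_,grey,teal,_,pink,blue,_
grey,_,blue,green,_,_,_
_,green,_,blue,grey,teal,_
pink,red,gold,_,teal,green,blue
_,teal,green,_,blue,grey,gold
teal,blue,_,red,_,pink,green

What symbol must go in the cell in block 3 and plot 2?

Block 3 already has {blue, green, grey} and plot 2 already has {red, blue, green, gold, teal, grey}, so block 3, plot 2 must be pink.

pink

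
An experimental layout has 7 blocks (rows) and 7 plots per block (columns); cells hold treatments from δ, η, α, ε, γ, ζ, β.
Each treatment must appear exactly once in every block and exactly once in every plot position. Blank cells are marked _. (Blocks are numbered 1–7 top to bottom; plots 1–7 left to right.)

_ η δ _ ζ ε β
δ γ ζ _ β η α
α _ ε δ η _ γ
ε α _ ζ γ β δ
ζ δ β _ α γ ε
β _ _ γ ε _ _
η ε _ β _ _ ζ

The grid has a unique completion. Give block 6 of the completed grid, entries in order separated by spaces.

Block 6, plot 2: block 6 has {ε, γ, β} and plot 2 has {δ, η, α, ε, γ}, leaving only ζ.
Block 6, plot 7: block 6 has {ε, γ, ζ, β} and plot 7 has {δ, α, ε, γ, ζ, β}, leaving only η.
Block 6, plot 3: block 6 has {η, ε, γ, ζ, β} and plot 3 has {δ, ε, ζ, β}, leaving only α.
Block 6, plot 6: block 6 has {η, α, ε, γ, ζ, β} and plot 6 has {η, ε, γ, β}, leaving only δ.
So block 6 reads: β ζ α γ ε δ η.

β ζ α γ ε δ η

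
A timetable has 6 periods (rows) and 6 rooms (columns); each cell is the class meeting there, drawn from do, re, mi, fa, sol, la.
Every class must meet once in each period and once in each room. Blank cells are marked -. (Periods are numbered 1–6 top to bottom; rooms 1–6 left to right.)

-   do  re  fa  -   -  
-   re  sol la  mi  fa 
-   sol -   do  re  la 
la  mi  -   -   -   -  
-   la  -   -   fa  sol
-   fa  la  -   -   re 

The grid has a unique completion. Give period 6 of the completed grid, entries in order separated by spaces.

Period 1, room 6: period 1 has {do, re, fa} and room 6 has {re, fa, sol, la}, leaving only mi.
Period 1, room 1: period 1 has {do, re, mi, fa} and room 1 has {la}, leaving only sol.
Period 1, room 5: period 1 has {do, re, mi, fa, sol} and room 5 has {re, mi, fa}, leaving only la.
Period 2, room 1: period 2 has {re, mi, fa, sol, la} and room 1 has {sol, la}, leaving only do.
Period 6, room 1: period 6 has {re, fa, la} and room 1 has {do, sol, la}, leaving only mi.
Period 6, room 4: period 6 has {re, mi, fa, la} and room 4 has {do, fa, la}, leaving only sol.
Period 6, room 5: period 6 has {re, mi, fa, sol, la} and room 5 has {re, mi, fa, la}, leaving only do.
So period 6 reads: mi fa la sol do re.

mi fa la sol do re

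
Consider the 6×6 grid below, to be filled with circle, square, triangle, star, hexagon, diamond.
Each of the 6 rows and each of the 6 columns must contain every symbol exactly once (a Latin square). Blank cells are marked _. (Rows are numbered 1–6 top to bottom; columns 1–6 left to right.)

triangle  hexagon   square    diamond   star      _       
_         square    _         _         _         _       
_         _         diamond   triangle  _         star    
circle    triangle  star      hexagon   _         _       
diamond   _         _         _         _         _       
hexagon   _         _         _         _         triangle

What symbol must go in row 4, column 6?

square

Row 1, column 6: row 1 has {square, triangle, star, hexagon, diamond} and column 6 has {triangle, star}, leaving only circle.
Row 2, column 1: row 2 has {square} and column 1 has {circle, triangle, hexagon, diamond}, leaving only star.
Row 2, column 4: row 2 has {square, star} and column 4 has {triangle, hexagon, diamond}, leaving only circle.
Row 3, column 1: row 3 has {triangle, star, diamond} and column 1 has {circle, triangle, star, hexagon, diamond}, leaving only square.
Row 3, column 2: row 3 has {square, triangle, star, diamond} and column 2 has {square, triangle, hexagon}, leaving only circle.
Row 3, column 5: row 3 has {circle, square, triangle, star, diamond} and column 5 has {star}, leaving only hexagon.
Row 5, column 2: row 5 has {diamond} and column 2 has {circle, square, triangle, hexagon}, leaving only star.
Row 5, column 4: row 5 has {star, diamond} and column 4 has {circle, triangle, hexagon, diamond}, leaving only square.
Row 5, column 6: row 5 has {square, star, diamond} and column 6 has {circle, triangle, star}, leaving only hexagon.
Row 2, column 6: row 2 has {circle, square, star} and column 6 has {circle, triangle, star, hexagon}, leaving only diamond.
Row 4 already has {circle, triangle, star, hexagon} and column 6 already has {circle, triangle, star, hexagon, diamond}, so row 4, column 6 must be square.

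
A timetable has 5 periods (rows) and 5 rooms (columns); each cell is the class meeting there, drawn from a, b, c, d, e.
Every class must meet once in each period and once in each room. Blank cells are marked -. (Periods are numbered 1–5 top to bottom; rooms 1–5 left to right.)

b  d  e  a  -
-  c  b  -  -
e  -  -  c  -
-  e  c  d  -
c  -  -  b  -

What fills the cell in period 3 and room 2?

b

Period 1, room 5: period 1 has {a, b, d, e} and room 5 has {}, leaving only c.
Period 2, room 4: period 2 has {b, c} and room 4 has {a, b, c, d}, leaving only e.
Period 4, room 1: period 4 has {c, d, e} and room 1 has {b, c, e}, leaving only a.
Period 2, room 1: period 2 has {b, c, e} and room 1 has {a, b, c, e}, leaving only d.
Period 2, room 5: period 2 has {b, c, d, e} and room 5 has {c}, leaving only a.
Period 4, room 5: period 4 has {a, c, d, e} and room 5 has {a, c}, leaving only b.
Period 3, room 5: period 3 has {c, e} and room 5 has {a, b, c}, leaving only d.
Period 3, room 3: period 3 has {c, d, e} and room 3 has {b, c, e}, leaving only a.
Period 3 already has {a, c, d, e} and room 2 already has {c, d, e}, so period 3, room 2 must be b.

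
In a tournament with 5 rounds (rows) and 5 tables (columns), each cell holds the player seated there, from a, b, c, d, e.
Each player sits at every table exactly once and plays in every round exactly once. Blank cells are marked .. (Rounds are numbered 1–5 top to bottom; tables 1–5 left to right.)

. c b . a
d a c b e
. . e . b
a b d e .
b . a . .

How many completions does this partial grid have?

1

Round 1, table 1: eliminating its round and table leaves {e}.
Round 1, table 4: eliminating its round and table leaves {d}.
Round 3, table 1: eliminating its round and table leaves {c}.
Round 3, table 2: eliminating its round and table leaves {d}.
Round 3, table 4: eliminating its round and table leaves {a, c, d}.
Round 4, table 5: eliminating its round and table leaves {c}.
Round 5, table 2: eliminating its round and table leaves {d, e}.
Round 5, table 4: eliminating its round and table leaves {c, d}.
Round 5, table 5: eliminating its round and table leaves {c, d}.
Only one assignment across all blanks avoids any round or table repeat, giving 1 completion.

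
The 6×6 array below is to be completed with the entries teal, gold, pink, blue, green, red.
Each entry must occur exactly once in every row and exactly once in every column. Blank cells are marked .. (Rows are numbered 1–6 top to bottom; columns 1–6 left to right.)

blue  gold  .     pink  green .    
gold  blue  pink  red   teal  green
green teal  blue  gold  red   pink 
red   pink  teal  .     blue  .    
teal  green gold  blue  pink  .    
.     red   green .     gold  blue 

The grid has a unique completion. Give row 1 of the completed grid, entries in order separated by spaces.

blue gold red pink green teal

Row 1, column 3: row 1 has {gold, pink, blue, green} and column 3 has {teal, gold, pink, blue, green}, leaving only red.
Row 1, column 6: row 1 has {gold, pink, blue, green, red} and column 6 has {pink, blue, green}, leaving only teal.
So row 1 reads: blue gold red pink green teal.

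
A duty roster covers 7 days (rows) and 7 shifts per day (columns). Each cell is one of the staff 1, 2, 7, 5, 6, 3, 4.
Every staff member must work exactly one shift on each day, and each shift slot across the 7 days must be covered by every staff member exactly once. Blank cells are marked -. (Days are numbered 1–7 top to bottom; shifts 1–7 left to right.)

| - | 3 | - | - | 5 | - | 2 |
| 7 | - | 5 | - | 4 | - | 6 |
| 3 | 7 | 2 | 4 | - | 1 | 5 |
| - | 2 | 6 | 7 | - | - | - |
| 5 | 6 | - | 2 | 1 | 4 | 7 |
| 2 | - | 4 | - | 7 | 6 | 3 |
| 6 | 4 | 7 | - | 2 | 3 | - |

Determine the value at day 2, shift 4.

Day 1, shift 3: day 1 has {2, 5, 3} and shift 3 has {2, 7, 5, 6, 4}, leaving only 1.
Day 1, shift 1: day 1 has {1, 2, 5, 3} and shift 1 has {2, 7, 5, 6, 3}, leaving only 4.
Day 1, shift 4: day 1 has {1, 2, 5, 3, 4} and shift 4 has {2, 7, 4}, leaving only 6.
Day 1, shift 6: day 1 has {1, 2, 5, 6, 3, 4} and shift 6 has {1, 6, 3, 4}, leaving only 7.
Day 2, shift 2: day 2 has {7, 5, 6, 4} and shift 2 has {2, 7, 6, 3, 4}, leaving only 1.
Day 2 already has {1, 7, 5, 6, 4} and shift 4 already has {2, 7, 6, 4}, so day 2, shift 4 must be 3.

3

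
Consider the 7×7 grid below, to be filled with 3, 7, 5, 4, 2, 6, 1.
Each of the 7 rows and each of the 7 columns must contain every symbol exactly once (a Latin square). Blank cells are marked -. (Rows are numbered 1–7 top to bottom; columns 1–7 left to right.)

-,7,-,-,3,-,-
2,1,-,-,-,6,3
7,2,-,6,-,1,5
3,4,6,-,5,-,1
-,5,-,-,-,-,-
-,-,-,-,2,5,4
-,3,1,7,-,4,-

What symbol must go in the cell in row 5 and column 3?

2

Row 1, column 6: row 1 has {3, 7} and column 6 has {5, 4, 6, 1}, leaving only 2.
Row 1, column 7: row 1 has {3, 7, 2} and column 7 has {3, 5, 4, 1}, leaving only 6.
Row 3, column 5: row 3 has {7, 5, 2, 6, 1} and column 5 has {3, 5, 2}, leaving only 4.
Row 2, column 5: row 2 has {3, 2, 6, 1} and column 5 has {3, 5, 4, 2}, leaving only 7.
Row 3, column 3: row 3 has {7, 5, 4, 2, 6, 1} and column 3 has {6, 1}, leaving only 3.
Row 4, column 4: row 4 has {3, 5, 4, 6, 1} and column 4 has {7, 6}, leaving only 2.
Row 4, column 6: row 4 has {3, 5, 4, 2, 6, 1} and column 6 has {5, 4, 2, 6, 1}, leaving only 7.
Row 5, column 6: row 5 has {5} and column 6 has {7, 5, 4, 2, 6, 1}, leaving only 3.
Row 6, column 2: row 6 has {5, 4, 2} and column 2 has {3, 7, 5, 4, 2, 1}, leaving only 6.
Row 6, column 1: row 6 has {5, 4, 2, 6} and column 1 has {3, 7, 2}, leaving only 1.
Row 6, column 3: row 6 has {5, 4, 2, 6, 1} and column 3 has {3, 6, 1}, leaving only 7.
Row 6, column 4: row 6 has {7, 5, 4, 2, 6, 1} and column 4 has {7, 2, 6}, leaving only 3.
Row 7, column 5: row 7 has {3, 7, 4, 1} and column 5 has {3, 7, 5, 4, 2}, leaving only 6.
Row 5, column 5: row 5 has {3, 5} and column 5 has {3, 7, 5, 4, 2, 6}, leaving only 1.
Row 5, column 4: row 5 has {3, 5, 1} and column 4 has {3, 7, 2, 6}, leaving only 4.
Row 5 already has {3, 5, 4, 1} and column 3 already has {3, 7, 6, 1}, so row 5, column 3 must be 2.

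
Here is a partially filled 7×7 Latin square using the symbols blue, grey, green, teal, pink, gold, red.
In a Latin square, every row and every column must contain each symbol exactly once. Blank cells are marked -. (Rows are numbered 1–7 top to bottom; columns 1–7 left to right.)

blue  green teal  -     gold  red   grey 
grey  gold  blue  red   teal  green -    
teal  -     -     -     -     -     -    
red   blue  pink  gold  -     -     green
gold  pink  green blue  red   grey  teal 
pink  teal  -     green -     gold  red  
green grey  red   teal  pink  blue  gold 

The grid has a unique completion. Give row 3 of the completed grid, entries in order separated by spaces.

teal red gold grey green pink blue

Row 3, column 2: row 3 has {teal} and column 2 has {blue, grey, green, teal, pink, gold}, leaving only red.
Row 3, column 6: row 3 has {teal, red} and column 6 has {blue, grey, green, gold, red}, leaving only pink.
Row 3, column 4: row 3 has {teal, pink, red} and column 4 has {blue, green, teal, gold, red}, leaving only grey.
Row 3, column 3: row 3 has {grey, teal, pink, red} and column 3 has {blue, green, teal, pink, red}, leaving only gold.
Row 3, column 7: row 3 has {grey, teal, pink, gold, red} and column 7 has {grey, green, teal, gold, red}, leaving only blue.
Row 3, column 5: row 3 has {blue, grey, teal, pink, gold, red} and column 5 has {teal, pink, gold, red}, leaving only green.
So row 3 reads: teal red gold grey green pink blue.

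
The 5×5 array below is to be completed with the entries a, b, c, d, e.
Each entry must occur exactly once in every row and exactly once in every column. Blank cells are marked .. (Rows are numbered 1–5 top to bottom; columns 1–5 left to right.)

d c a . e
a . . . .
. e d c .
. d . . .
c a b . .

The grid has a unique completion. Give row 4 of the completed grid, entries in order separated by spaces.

e d c a b

Row 1, column 4: row 1 has {a, c, d, e} and column 4 has {c}, leaving only b.
Row 2, column 2: row 2 has {a} and column 2 has {a, c, d, e}, leaving only b.
Row 3, column 1: row 3 has {c, d, e} and column 1 has {a, c, d}, leaving only b.
Row 4, column 1: row 4 has {d} and column 1 has {a, b, c, d}, leaving only e.
Row 4, column 3: row 4 has {d, e} and column 3 has {a, b, d}, leaving only c.
Row 4, column 4: row 4 has {c, d, e} and column 4 has {b, c}, leaving only a.
Row 4, column 5: row 4 has {a, c, d, e} and column 5 has {e}, leaving only b.
So row 4 reads: e d c a b.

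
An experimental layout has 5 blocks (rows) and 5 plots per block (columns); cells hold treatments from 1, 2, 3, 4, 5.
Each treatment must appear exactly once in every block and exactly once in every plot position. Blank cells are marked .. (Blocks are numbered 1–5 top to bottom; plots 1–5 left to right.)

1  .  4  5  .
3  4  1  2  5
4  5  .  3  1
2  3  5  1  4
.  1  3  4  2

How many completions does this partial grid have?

Block 1, plot 2: eliminating its block and plot leaves {2}.
Block 1, plot 5: eliminating its block and plot leaves {3}.
Block 3, plot 3: eliminating its block and plot leaves {2}.
Block 5, plot 1: eliminating its block and plot leaves {5}.
Only one assignment across all blanks avoids any block or plot repeat, giving 1 completion.

1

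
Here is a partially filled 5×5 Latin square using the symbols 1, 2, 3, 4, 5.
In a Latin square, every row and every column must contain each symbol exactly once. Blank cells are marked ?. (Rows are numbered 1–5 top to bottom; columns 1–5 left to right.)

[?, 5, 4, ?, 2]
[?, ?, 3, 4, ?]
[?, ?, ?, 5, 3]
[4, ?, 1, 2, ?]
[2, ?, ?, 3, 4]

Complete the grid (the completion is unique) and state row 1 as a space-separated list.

3 5 4 1 2

Row 1, column 4: row 1 has {2, 4, 5} and column 4 has {2, 3, 4, 5}, leaving only 1.
Row 1, column 1: row 1 has {1, 2, 4, 5} and column 1 has {2, 4}, leaving only 3.
So row 1 reads: 3 5 4 1 2.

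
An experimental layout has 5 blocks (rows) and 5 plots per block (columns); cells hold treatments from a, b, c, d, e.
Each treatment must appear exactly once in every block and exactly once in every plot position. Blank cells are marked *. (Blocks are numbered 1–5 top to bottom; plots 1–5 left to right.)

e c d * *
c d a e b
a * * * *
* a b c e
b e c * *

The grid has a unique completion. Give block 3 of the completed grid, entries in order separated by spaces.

a b e d c

Block 3, plot 2: block 3 has {a} and plot 2 has {a, c, d, e}, leaving only b.
Block 3, plot 3: block 3 has {a, b} and plot 3 has {a, b, c, d}, leaving only e.
Block 3, plot 4: block 3 has {a, b, e} and plot 4 has {c, e}, leaving only d.
Block 3, plot 5: block 3 has {a, b, d, e} and plot 5 has {b, e}, leaving only c.
So block 3 reads: a b e d c.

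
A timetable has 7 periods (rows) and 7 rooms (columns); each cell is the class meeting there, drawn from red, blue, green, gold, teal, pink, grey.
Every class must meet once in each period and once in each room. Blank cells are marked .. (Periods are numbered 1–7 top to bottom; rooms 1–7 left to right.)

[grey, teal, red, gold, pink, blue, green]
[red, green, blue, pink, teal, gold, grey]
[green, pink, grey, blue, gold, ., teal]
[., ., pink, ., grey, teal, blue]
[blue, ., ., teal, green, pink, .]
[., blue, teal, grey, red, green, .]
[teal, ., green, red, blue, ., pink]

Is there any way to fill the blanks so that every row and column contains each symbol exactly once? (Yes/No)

Yes

No period or room among the givens repeats a symbol, and propagating forced cells runs into no contradiction.
One valid completion exists (for instance, grey teal red gold pink blue green / red green blue pink teal gold grey / green pink grey blue gold red teal / gold red pink green grey teal blue / blue grey gold teal green pink red / pink blue teal grey red green gold / teal gold green red blue grey pink).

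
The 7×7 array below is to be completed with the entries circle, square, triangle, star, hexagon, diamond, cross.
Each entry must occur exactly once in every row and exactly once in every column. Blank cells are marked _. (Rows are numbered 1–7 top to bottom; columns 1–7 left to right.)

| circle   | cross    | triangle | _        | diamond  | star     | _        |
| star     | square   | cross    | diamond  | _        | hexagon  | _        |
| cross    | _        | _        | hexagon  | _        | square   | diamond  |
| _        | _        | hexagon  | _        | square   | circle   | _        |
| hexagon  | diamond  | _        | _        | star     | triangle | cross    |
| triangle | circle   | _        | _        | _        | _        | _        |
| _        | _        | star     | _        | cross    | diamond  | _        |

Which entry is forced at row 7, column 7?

circle

Row 1, column 4: row 1 has {circle, triangle, star, diamond, cross} and column 4 has {hexagon, diamond}, leaving only square.
Row 1, column 7: row 1 has {circle, square, triangle, star, diamond, cross} and column 7 has {diamond, cross}, leaving only hexagon.
Row 3, column 3: row 3 has {square, hexagon, diamond, cross} and column 3 has {triangle, star, hexagon, cross}, leaving only circle.
Row 3, column 5: row 3 has {circle, square, hexagon, diamond, cross} and column 5 has {square, star, diamond, cross}, leaving only triangle.
Row 2, column 5: row 2 has {square, star, hexagon, diamond, cross} and column 5 has {square, triangle, star, diamond, cross}, leaving only circle.
Row 2, column 7: row 2 has {circle, square, star, hexagon, diamond, cross} and column 7 has {hexagon, diamond, cross}, leaving only triangle.
Row 3, column 2: row 3 has {circle, square, triangle, hexagon, diamond, cross} and column 2 has {circle, square, diamond, cross}, leaving only star.
Row 4, column 1: row 4 has {circle, square, hexagon} and column 1 has {circle, triangle, star, hexagon, cross}, leaving only diamond.
Row 4, column 2: row 4 has {circle, square, hexagon, diamond} and column 2 has {circle, square, star, diamond, cross}, leaving only triangle.
Row 4, column 7: row 4 has {circle, square, triangle, hexagon, diamond} and column 7 has {triangle, hexagon, diamond, cross}, leaving only star.
Row 4, column 4: row 4 has {circle, square, triangle, star, hexagon, diamond} and column 4 has {square, hexagon, diamond}, leaving only cross.
Row 5, column 3: row 5 has {triangle, star, hexagon, diamond, cross} and column 3 has {circle, triangle, star, hexagon, cross}, leaving only square.
Row 5, column 4: row 5 has {square, triangle, star, hexagon, diamond, cross} and column 4 has {square, hexagon, diamond, cross}, leaving only circle.
Row 6, column 3: row 6 has {circle, triangle} and column 3 has {circle, square, triangle, star, hexagon, cross}, leaving only diamond.
Row 6, column 4: row 6 has {circle, triangle, diamond} and column 4 has {circle, square, hexagon, diamond, cross}, leaving only star.
Row 6, column 5: row 6 has {circle, triangle, star, diamond} and column 5 has {circle, square, triangle, star, diamond, cross}, leaving only hexagon.
Row 6, column 6: row 6 has {circle, triangle, star, hexagon, diamond} and column 6 has {circle, square, triangle, star, hexagon, diamond}, leaving only cross.
Row 6, column 7: row 6 has {circle, triangle, star, hexagon, diamond, cross} and column 7 has {triangle, star, hexagon, diamond, cross}, leaving only square.
Row 7 already has {star, diamond, cross} and column 7 already has {square, triangle, star, hexagon, diamond, cross}, so row 7, column 7 must be circle.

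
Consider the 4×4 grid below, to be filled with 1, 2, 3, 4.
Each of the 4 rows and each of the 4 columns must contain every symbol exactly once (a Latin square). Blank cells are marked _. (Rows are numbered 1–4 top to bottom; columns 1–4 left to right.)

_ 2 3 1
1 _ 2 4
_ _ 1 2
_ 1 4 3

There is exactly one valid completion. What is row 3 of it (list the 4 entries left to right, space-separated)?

Row 1, column 1: row 1 has {1, 2, 3} and column 1 has {1}, leaving only 4.
Row 3, column 1: row 3 has {1, 2} and column 1 has {1, 4}, leaving only 3.
Row 3, column 2: row 3 has {1, 2, 3} and column 2 has {1, 2}, leaving only 4.
So row 3 reads: 3 4 1 2.

3 4 1 2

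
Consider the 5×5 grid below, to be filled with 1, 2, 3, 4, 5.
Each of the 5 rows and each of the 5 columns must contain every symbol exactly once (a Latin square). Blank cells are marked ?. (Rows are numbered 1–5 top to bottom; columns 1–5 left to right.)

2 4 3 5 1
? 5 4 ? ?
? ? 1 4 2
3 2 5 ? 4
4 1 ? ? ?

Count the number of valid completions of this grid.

1

Row 2, column 1: eliminating its row and column leaves {1}.
Row 2, column 4: eliminating its row and column leaves {1, 2, 3}.
Row 2, column 5: eliminating its row and column leaves {3}.
Row 3, column 1: eliminating its row and column leaves {5}.
Row 3, column 2: eliminating its row and column leaves {3}.
Row 4, column 4: eliminating its row and column leaves {1}.
Row 5, column 3: eliminating its row and column leaves {2}.
Row 5, column 4: eliminating its row and column leaves {2, 3}.
Row 5, column 5: eliminating its row and column leaves {3, 5}.
Only one assignment across all blanks avoids any row or column repeat, giving 1 completion.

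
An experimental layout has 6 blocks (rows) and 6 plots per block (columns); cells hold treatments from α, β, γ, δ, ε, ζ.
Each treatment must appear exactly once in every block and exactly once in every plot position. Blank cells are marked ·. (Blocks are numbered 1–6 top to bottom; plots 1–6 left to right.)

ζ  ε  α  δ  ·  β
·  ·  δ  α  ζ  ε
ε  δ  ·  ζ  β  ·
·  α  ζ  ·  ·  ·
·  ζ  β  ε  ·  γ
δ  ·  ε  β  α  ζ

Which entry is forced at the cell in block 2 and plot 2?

β

Block 1, plot 5: block 1 has {α, β, δ, ε, ζ} and plot 5 has {α, β, ζ}, leaving only γ.
Block 3, plot 3: block 3 has {β, δ, ε, ζ} and plot 3 has {α, β, δ, ε, ζ}, leaving only γ.
Block 3, plot 6: block 3 has {β, γ, δ, ε, ζ} and plot 6 has {β, γ, ε, ζ}, leaving only α.
Block 4, plot 4: block 4 has {α, ζ} and plot 4 has {α, β, δ, ε, ζ}, leaving only γ.
Block 4, plot 1: block 4 has {α, γ, ζ} and plot 1 has {δ, ε, ζ}, leaving only β.
Block 2, plot 1: block 2 has {α, δ, ε, ζ} and plot 1 has {β, δ, ε, ζ}, leaving only γ.
Block 2 already has {α, γ, δ, ε, ζ} and plot 2 already has {α, δ, ε, ζ}, so block 2, plot 2 must be β.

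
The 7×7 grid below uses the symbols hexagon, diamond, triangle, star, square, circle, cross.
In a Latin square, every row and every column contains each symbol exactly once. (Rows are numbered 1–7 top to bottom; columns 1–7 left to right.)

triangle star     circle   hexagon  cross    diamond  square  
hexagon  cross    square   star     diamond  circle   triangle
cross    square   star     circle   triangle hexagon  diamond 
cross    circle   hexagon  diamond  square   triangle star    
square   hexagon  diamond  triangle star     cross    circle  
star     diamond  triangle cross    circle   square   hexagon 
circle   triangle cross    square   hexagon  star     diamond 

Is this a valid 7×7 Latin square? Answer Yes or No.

No

Every row is a permutation, but column 7 contains diamond twice (at rows 3 and 7).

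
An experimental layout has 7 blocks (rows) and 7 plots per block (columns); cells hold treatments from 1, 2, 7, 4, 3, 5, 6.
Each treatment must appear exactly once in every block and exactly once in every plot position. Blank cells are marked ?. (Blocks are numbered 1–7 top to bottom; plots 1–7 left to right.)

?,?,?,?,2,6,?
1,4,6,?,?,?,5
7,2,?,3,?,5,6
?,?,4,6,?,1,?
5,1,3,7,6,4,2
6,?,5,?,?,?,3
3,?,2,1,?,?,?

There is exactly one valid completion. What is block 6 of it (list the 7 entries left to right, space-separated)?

6 7 5 4 1 2 3

Block 6, plot 2: block 6 has {3, 5, 6} and plot 2 has {1, 2, 4}, leaving only 7.
Block 6, plot 6: block 6 has {7, 3, 5, 6} and plot 6 has {1, 4, 5, 6}, leaving only 2.
Block 6, plot 4: block 6 has {2, 7, 3, 5, 6} and plot 4 has {1, 7, 3, 6}, leaving only 4.
Block 6, plot 5: block 6 has {2, 7, 4, 3, 5, 6} and plot 5 has {2, 6}, leaving only 1.
So block 6 reads: 6 7 5 4 1 2 3.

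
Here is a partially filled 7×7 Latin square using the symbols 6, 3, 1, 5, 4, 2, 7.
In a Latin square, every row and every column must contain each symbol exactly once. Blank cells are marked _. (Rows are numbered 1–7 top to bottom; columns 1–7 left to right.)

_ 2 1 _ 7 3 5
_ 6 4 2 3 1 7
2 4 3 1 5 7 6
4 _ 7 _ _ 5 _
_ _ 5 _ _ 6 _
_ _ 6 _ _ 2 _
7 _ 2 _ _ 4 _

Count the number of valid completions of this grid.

6

Row 1, column 1: eliminating its row and column leaves {6}.
Row 1, column 4: eliminating its row and column leaves {6, 4}.
Row 2, column 1: eliminating its row and column leaves {5}.
Row 4, column 2: eliminating its row and column leaves {3, 1}.
Row 4, column 4: eliminating its row and column leaves {6, 3}.
Row 4, column 5: eliminating its row and column leaves {6, 1, 2}.
Row 4, column 7: eliminating its row and column leaves {3, 1, 2}.
Row 5, column 1: eliminating its row and column leaves {3, 1}.
Row 5, column 2: eliminating its row and column leaves {3, 1, 7}.
Row 5, column 4: eliminating its row and column leaves {3, 4, 7}.
Row 5, column 5: eliminating its row and column leaves {1, 4, 2}.
Row 5, column 7: eliminating its row and column leaves {3, 1, 4, 2}.
Row 6, column 1: eliminating its row and column leaves {3, 1, 5}.
Row 6, column 2: eliminating its row and column leaves {3, 1, 5, 7}.
Row 6, column 4: eliminating its row and column leaves {3, 5, 4, 7}.
Row 6, column 5: eliminating its row and column leaves {1, 4}.
Row 6, column 7: eliminating its row and column leaves {3, 1, 4}.
Row 7, column 2: eliminating its row and column leaves {3, 1, 5}.
Row 7, column 4: eliminating its row and column leaves {6, 3, 5}.
Row 7, column 5: eliminating its row and column leaves {6, 1}.
Row 7, column 7: eliminating its row and column leaves {3, 1}.
Enumerating the assignments across these blanks that avoid any row or column repeat gives 6 completions.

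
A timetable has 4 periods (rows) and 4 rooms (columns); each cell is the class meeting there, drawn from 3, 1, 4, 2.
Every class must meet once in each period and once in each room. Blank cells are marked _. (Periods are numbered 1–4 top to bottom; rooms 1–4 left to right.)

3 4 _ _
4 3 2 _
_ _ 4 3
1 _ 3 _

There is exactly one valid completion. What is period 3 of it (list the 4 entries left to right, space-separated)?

2 1 4 3

Period 3, room 1: period 3 has {3, 4} and room 1 has {3, 1, 4}, leaving only 2.
Period 3, room 2: period 3 has {3, 4, 2} and room 2 has {3, 4}, leaving only 1.
So period 3 reads: 2 1 4 3.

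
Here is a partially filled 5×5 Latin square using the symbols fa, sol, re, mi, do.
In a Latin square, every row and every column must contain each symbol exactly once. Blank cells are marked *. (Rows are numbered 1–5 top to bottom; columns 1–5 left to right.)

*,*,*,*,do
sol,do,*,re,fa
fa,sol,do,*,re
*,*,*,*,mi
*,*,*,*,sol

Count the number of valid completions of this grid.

Row 1, column 1: eliminating its row and column leaves {re, mi}.
Row 1, column 2: eliminating its row and column leaves {fa, re, mi}.
Row 1, column 3: eliminating its row and column leaves {fa, sol, re, mi}.
Row 1, column 4: eliminating its row and column leaves {fa, sol, mi}.
Row 2, column 3: eliminating its row and column leaves {mi}.
Row 3, column 4: eliminating its row and column leaves {mi}.
Row 4, column 1: eliminating its row and column leaves {re, do}.
Row 4, column 2: eliminating its row and column leaves {fa, re}.
Row 4, column 3: eliminating its row and column leaves {fa, sol, re}.
Row 4, column 4: eliminating its row and column leaves {fa, sol, do}.
Row 5, column 1: eliminating its row and column leaves {re, mi, do}.
Row 5, column 2: eliminating its row and column leaves {fa, re, mi}.
Row 5, column 3: eliminating its row and column leaves {fa, re, mi}.
Row 5, column 4: eliminating its row and column leaves {fa, mi, do}.
Enumerating the assignments across these blanks that avoid any row or column repeat gives 6 completions.

6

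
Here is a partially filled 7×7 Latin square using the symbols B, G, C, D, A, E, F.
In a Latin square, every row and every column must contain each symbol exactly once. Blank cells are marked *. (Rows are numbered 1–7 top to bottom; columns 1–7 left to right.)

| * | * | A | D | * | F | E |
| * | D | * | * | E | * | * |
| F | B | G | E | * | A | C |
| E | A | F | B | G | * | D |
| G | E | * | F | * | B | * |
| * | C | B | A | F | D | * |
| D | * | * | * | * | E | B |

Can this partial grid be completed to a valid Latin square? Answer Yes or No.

No

Row 6, column 1: row 6 together with column 1 already contain {B, G, C, D, A, E, F} — every symbol — so nothing can go there. The grid has no valid completion.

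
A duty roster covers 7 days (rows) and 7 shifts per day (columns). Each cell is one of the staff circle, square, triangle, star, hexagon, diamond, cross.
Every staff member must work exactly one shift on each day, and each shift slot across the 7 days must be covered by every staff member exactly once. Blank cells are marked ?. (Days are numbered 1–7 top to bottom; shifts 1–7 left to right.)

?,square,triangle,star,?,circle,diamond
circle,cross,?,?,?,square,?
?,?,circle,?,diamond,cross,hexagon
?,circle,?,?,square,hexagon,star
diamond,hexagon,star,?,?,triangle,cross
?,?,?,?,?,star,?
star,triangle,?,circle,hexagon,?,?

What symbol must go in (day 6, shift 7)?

Day 1, shift 5: day 1 has {circle, square, triangle, star, diamond} and shift 5 has {square, hexagon, diamond}, leaving only cross.
Day 1, shift 1: day 1 has {circle, square, triangle, star, diamond, cross} and shift 1 has {circle, star, diamond}, leaving only hexagon.
Day 2, shift 7: day 2 has {circle, square, cross} and shift 7 has {star, hexagon, diamond, cross}, leaving only triangle.
Day 2, shift 5: day 2 has {circle, square, triangle, cross} and shift 5 has {square, hexagon, diamond, cross}, leaving only star.
Day 3, shift 2: day 3 has {circle, hexagon, diamond, cross} and shift 2 has {circle, square, triangle, hexagon, cross}, leaving only star.
Day 5, shift 4: day 5 has {triangle, star, hexagon, diamond, cross} and shift 4 has {circle, star}, leaving only square.
Day 3, shift 4: day 3 has {circle, star, hexagon, diamond, cross} and shift 4 has {circle, square, star}, leaving only triangle.
Day 3, shift 1: day 3 has {circle, triangle, star, hexagon, diamond, cross} and shift 1 has {circle, star, hexagon, diamond}, leaving only square.
Day 5, shift 5: day 5 has {square, triangle, star, hexagon, diamond, cross} and shift 5 has {square, star, hexagon, diamond, cross}, leaving only circle.
Day 6, shift 2: day 6 has {star} and shift 2 has {circle, square, triangle, star, hexagon, cross}, leaving only diamond.
Day 6, shift 5: day 6 has {star, diamond} and shift 5 has {circle, square, star, hexagon, diamond, cross}, leaving only triangle.
Day 6, shift 1: day 6 has {triangle, star, diamond} and shift 1 has {circle, square, star, hexagon, diamond}, leaving only cross.
Day 4, shift 1: day 4 has {circle, square, star, hexagon} and shift 1 has {circle, square, star, hexagon, diamond, cross}, leaving only triangle.
Day 6, shift 4: day 6 has {triangle, star, diamond, cross} and shift 4 has {circle, square, triangle, star}, leaving only hexagon.
Day 2, shift 4: day 2 has {circle, square, triangle, star, cross} and shift 4 has {circle, square, triangle, star, hexagon}, leaving only diamond.
Day 2, shift 3: day 2 has {circle, square, triangle, star, diamond, cross} and shift 3 has {circle, triangle, star}, leaving only hexagon.
Day 4, shift 4: day 4 has {circle, square, triangle, star, hexagon} and shift 4 has {circle, square, triangle, star, hexagon, diamond}, leaving only cross.
Day 4, shift 3: day 4 has {circle, square, triangle, star, hexagon, cross} and shift 3 has {circle, triangle, star, hexagon}, leaving only diamond.
Day 6, shift 3: day 6 has {triangle, star, hexagon, diamond, cross} and shift 3 has {circle, triangle, star, hexagon, diamond}, leaving only square.
Day 6 already has {square, triangle, star, hexagon, diamond, cross} and shift 7 already has {triangle, star, hexagon, diamond, cross}, so day 6, shift 7 must be circle.

circle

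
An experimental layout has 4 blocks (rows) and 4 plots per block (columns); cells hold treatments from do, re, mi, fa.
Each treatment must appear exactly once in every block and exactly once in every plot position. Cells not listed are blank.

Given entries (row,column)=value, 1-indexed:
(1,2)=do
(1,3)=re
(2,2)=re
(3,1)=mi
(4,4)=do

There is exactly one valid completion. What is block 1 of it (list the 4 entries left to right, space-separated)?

fa do re mi

Block 1, plot 1: block 1 has {do, re} and plot 1 has {mi}, leaving only fa.
Block 1, plot 4: block 1 has {do, re, fa} and plot 4 has {do}, leaving only mi.
So block 1 reads: fa do re mi.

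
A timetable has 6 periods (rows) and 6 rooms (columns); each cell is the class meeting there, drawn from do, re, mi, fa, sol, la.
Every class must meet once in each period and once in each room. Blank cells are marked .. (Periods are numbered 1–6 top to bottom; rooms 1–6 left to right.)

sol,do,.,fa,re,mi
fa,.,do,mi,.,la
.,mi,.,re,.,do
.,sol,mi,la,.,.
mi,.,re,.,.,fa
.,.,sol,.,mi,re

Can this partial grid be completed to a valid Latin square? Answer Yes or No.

No

Period 4, room 6: period 4 together with room 6 already contain {do, re, mi, fa, sol, la} — every symbol — so nothing can go there. The grid has no valid completion.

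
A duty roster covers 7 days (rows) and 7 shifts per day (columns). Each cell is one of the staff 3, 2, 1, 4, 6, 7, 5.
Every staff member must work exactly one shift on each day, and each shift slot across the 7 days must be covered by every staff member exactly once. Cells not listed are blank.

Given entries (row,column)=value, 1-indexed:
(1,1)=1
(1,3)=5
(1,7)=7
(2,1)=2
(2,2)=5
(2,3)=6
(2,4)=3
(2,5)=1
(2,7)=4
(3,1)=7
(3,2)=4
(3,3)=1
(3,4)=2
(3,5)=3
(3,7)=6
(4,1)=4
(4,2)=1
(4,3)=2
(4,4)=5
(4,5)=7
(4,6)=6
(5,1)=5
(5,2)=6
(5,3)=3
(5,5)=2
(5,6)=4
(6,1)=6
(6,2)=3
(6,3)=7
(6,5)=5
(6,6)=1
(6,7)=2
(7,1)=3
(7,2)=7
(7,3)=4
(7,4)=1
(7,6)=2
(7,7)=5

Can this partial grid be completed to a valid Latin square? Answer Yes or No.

Yes

No day or shift among the givens repeats a symbol, and propagating forced cells runs into no contradiction.
One valid completion exists (for instance, 1 2 5 6 4 3 7 / 2 5 6 3 1 7 4 / 7 4 1 2 3 5 6 / 4 1 2 5 7 6 3 / 5 6 3 7 2 4 1 / 6 3 7 4 5 1 2 / 3 7 4 1 6 2 5).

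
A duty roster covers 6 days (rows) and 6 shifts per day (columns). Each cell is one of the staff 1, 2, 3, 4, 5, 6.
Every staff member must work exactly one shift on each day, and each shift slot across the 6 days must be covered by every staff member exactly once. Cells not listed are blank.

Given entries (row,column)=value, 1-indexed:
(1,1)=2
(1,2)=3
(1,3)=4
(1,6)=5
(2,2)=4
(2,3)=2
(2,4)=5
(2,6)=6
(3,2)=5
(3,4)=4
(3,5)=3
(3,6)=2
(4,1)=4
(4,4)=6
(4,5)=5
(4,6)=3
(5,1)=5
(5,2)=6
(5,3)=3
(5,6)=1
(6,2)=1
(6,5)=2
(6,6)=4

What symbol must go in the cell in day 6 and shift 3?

5

Day 1, shift 4: day 1 has {2, 3, 4, 5} and shift 4 has {4, 5, 6}, leaving only 1.
Day 1, shift 5: day 1 has {1, 2, 3, 4, 5} and shift 5 has {2, 3, 5}, leaving only 6.
Day 2, shift 5: day 2 has {2, 4, 5, 6} and shift 5 has {2, 3, 5, 6}, leaving only 1.
Day 2, shift 1: day 2 has {1, 2, 4, 5, 6} and shift 1 has {2, 4, 5}, leaving only 3.
Day 4, shift 2: day 4 has {3, 4, 5, 6} and shift 2 has {1, 3, 4, 5, 6}, leaving only 2.
Day 4, shift 3: day 4 has {2, 3, 4, 5, 6} and shift 3 has {2, 3, 4}, leaving only 1.
Day 3, shift 3: day 3 has {2, 3, 4, 5} and shift 3 has {1, 2, 3, 4}, leaving only 6.
Day 6 already has {1, 2, 4} and shift 3 already has {1, 2, 3, 4, 6}, so day 6, shift 3 must be 5.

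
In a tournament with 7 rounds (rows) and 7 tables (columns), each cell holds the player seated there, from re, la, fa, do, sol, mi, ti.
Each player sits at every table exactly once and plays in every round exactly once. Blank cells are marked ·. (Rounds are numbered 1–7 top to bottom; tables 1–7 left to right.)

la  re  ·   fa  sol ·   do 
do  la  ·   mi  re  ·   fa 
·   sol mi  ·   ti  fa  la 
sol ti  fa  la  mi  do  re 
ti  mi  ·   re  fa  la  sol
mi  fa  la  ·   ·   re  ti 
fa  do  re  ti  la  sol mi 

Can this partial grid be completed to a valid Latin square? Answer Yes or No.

Yes

No round or table among the givens repeats a symbol, and propagating forced cells runs into no contradiction.
One valid completion exists (for instance, la re ti fa sol mi do / do la sol mi re ti fa / re sol mi do ti fa la / sol ti fa la mi do re / ti mi do re fa la sol / mi fa la sol do re ti / fa do re ti la sol mi).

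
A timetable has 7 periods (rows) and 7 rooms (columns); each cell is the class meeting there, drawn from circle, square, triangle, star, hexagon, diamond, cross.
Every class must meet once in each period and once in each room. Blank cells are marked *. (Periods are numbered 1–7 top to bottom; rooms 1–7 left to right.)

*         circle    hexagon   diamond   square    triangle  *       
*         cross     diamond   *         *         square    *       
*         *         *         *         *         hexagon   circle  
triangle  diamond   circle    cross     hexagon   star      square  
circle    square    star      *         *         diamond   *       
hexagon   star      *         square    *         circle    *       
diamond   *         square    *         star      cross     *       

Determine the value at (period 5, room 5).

triangle

Period 2, room 1: period 2 has {square, diamond, cross} and room 1 has {circle, triangle, hexagon, diamond}, leaving only star.
Period 1, room 1: period 1 has {circle, square, triangle, hexagon, diamond} and room 1 has {circle, triangle, star, hexagon, diamond}, leaving only cross.
Period 1, room 7: period 1 has {circle, square, triangle, hexagon, diamond, cross} and room 7 has {circle, square}, leaving only star.
Period 3, room 1: period 3 has {circle, hexagon} and room 1 has {circle, triangle, star, hexagon, diamond, cross}, leaving only square.
Period 3, room 2: period 3 has {circle, square, hexagon} and room 2 has {circle, square, star, diamond, cross}, leaving only triangle.
Period 3, room 3: period 3 has {circle, square, triangle, hexagon} and room 3 has {circle, square, star, hexagon, diamond}, leaving only cross.
Period 3, room 4: period 3 has {circle, square, triangle, hexagon, cross} and room 4 has {square, diamond, cross}, leaving only star.
Period 3, room 5: period 3 has {circle, square, triangle, star, hexagon, cross} and room 5 has {square, star, hexagon}, leaving only diamond.
Period 6, room 3: period 6 has {circle, square, star, hexagon} and room 3 has {circle, square, star, hexagon, diamond, cross}, leaving only triangle.
Period 6, room 5: period 6 has {circle, square, triangle, star, hexagon} and room 5 has {square, star, hexagon, diamond}, leaving only cross.
Period 5 already has {circle, square, star, diamond} and room 5 already has {square, star, hexagon, diamond, cross}, so period 5, room 5 must be triangle.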